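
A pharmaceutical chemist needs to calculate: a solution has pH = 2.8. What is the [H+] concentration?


[H+] = 10^(-pH) = 10^(-2.8)
= 1.58×10^-3 M

1.58×10^-3 M


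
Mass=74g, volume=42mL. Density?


ρ = mass/volume
= 74/42
= 1.762 g/mL

1.762 g/mL


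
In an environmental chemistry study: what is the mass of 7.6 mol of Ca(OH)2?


M(Ca(OH)2) = 74.1 g/mol
mass = n × M = 7.6 × 74.1 = 563.16 g

563.16 g


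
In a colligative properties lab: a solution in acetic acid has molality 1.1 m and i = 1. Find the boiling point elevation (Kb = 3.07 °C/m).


ΔTb = Kb × m × i
= 3.07 × 1.1 × 1
= 3.377 °C

3.377 °C


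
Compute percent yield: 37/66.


% yield = actual/theoretical × 100
= 37/66 × 100
= 56.06%

56.06%


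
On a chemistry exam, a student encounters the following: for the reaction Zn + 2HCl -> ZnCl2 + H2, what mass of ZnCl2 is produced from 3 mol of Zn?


Mole ratio ZnCl2:Zn = 1:1
n(ZnCl2) = 3 × 1/1 = 3.000 mol
mass = 3.000 × 136.28 = 408.84 g

408.84 g


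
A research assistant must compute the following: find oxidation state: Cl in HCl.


halide: -1
Oxidation number: -1

-1


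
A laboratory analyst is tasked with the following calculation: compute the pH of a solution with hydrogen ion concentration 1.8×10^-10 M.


pH = -log10([H+]) = -log10(1.8×10^-10)
= 10 - log10(1.8)
= 10 - 0.26
= 9.74

9.74


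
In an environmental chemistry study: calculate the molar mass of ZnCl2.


M(ZnCl2) = 1×65.38 + 2×35.45
= 65.38 + 70.9
= 136.28 g/mol

136.28 g/mol


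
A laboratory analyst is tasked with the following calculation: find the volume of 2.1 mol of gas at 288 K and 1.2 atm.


PV = nRT  (R = 0.08206 L·atm/(mol·K))
V = nRT/P = 2.1×0.08206×288/1.2
= 41.358 L

41.358 L


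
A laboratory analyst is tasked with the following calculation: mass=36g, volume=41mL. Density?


ρ = mass/volume
= 36/41
= 0.878 g/mL

0.878 g/mL


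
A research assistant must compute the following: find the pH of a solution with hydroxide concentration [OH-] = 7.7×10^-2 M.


pOH = -log10([OH-]) = -log10(7.7×10^-2)
= 2 - log10(7.7) = 1.11
pH = 14 - pOH = 14 - 1.11 = 12.89

12.89


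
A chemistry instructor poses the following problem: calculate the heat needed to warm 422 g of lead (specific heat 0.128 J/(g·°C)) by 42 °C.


q = mcΔT = 422 × 0.128 × 42
= 2268.67 J

2268.67 J


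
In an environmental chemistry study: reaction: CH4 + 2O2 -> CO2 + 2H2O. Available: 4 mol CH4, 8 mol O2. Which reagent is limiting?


Mole ratio available / coefficient:
  CH4: 4/1 = 4.000
  O2: 8/2 = 4.000
Smaller ratio is limiting.

neither (stoichiometric); CH4 and O2 are fully consumed


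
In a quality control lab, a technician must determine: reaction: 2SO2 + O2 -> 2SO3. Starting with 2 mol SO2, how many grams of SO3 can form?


Mole ratio SO3:SO2 = 2:2
n(SO3) = 2 × 2/2 = 2.000 mol
mass = 2.000 × 80.07 = 160.14 g

160.14 g


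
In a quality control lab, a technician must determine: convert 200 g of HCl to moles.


M(HCl) = 36.46 g/mol
n = mass/M = 200/36.46 = 5.4855 mol

5.4855 mol


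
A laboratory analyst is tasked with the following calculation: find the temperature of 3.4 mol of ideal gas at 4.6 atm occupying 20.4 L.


PV = nRT  (R = 0.08206 L·atm/(mol·K))
T = PV/(nR) = 4.6×20.4/(3.4×0.08206)
= 93.84/0.279004
= 336.34 K

336.34 K


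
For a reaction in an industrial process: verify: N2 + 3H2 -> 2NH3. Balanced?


Equation: N2 + 3H2 -> 2NH3
Check atoms: H: 6=6, N: 2=2
Balanced

Yes, balanced


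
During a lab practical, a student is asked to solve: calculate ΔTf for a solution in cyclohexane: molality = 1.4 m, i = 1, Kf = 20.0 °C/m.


ΔTf = Kf × m × i
= 20.0 × 1.4 × 1
= 28.0 °C

28.0 °C


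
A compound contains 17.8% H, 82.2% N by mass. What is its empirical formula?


Assume 100 g sample. Moles of each element:
  H: 17.8/1.008 = 17.659 mol
  N: 82.2/14.01 = 5.867 mol
Divide by smallest (5.867):
  H: 17.659/5.867 = 3.01
  N: 5.867/5.867 = 1.0
Empirical formula: NH3

NH3


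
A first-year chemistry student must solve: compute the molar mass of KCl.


M(KCl) = 1×39.1 + 1×35.45
= 39.1 + 35.45
= 74.55 g/mol

74.55 g/mol


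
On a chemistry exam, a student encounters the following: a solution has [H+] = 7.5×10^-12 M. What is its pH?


pH = -log10([H+]) = -log10(7.5×10^-12)
= 12 - log10(7.5)
= 12 - 0.88
= 11.12

11.12


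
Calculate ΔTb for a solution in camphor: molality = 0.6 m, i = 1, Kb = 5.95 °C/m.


ΔTb = Kb × m × i
= 5.95 × 0.6 × 1
= 3.57 °C

3.57 °C


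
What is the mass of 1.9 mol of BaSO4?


M(BaSO4) = 233.4 g/mol
mass = n × M = 1.9 × 233.4 = 443.46 g

443.46 g


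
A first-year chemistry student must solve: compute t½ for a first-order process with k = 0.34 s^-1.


t½ = ln2/k = 0.693147/(0.34 s^-1)
= 2.039 s

2.039 s


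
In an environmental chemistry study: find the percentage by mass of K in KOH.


M(KOH) = 1×39.1 + 1×16.0 + 1×1.008 = 56.108 g/mol
Mass of K = 1 × 39.1 = 39.10 g/mol
% K = 39.10/56.108 × 100 = 69.69%

69.69%


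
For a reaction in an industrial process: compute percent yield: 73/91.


% yield = actual/theoretical × 100
= 73/91 × 100
= 80.22%

80.22%


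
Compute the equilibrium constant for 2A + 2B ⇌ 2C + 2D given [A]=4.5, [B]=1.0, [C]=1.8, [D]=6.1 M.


Kc = [C]^2[D]^2/([A]^2[B]^2)
= (1.8^2 × 6.1^2)/(4.5^2 × 1.0^2)
= 120.5604/20.25
= 5.954

5.954


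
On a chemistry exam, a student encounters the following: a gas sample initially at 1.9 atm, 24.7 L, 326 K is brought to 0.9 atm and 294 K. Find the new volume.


P1V1/T1 = P2V2/T2
V2 = P1V1T2/(T1P2)
= 1.9×24.7×294/(326×0.9)
= 47.026 L

47.026 L


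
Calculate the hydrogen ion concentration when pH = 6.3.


[H+] = 10^(-pH) = 10^(-6.3)
= 5.01×10^-7 M

5.01×10^-7 M


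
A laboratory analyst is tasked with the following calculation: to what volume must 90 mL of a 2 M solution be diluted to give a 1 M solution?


C1V1 = C2V2
2 × 90 = 1 × V2
V2 = 180/1 = 180.0 mL

180.0 mL


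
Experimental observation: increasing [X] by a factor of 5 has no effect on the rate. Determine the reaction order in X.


rate ∝ [X]^n
rate ∝ [X]^0
Order in X: 0

0


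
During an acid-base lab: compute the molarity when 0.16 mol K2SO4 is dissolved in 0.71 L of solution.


M = n/V = 0.16/0.71 = 0.225 mol/L

0.225 M


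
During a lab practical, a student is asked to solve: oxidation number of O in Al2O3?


O is usually -2
Oxidation number: -2

-2


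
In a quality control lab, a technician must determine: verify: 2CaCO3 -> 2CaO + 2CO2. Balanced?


Equation: 2CaCO3 -> 2CaO + 2CO2
Check atoms: C: 2=2, Ca: 2=2, O: 6=6
Balanced

Yes, balanced


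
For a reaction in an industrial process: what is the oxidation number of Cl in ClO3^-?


x + 3(-2) = -1, so x = +5
Oxidation number: +5

+5


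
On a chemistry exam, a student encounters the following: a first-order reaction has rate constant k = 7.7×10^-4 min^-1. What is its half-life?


t½ = ln2/k = 0.693147/(7.7×10^-4 min^-1)
= 900.2 min

900.2 min


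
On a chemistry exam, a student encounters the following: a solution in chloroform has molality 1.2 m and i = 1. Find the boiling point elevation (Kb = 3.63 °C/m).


ΔTb = Kb × m × i
= 3.63 × 1.2 × 1
= 4.356 °C

4.356 °C


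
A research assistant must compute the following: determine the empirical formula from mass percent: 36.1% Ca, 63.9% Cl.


Assume 100 g sample. Moles of each element:
  Ca: 36.1/40.08 = 0.901 mol
  Cl: 63.9/35.45 = 1.803 mol
Divide by smallest (0.901):
  Ca: 0.901/0.901 = 1.0
  Cl: 1.803/0.901 = 2.0
Empirical formula: CaCl2

CaCl2


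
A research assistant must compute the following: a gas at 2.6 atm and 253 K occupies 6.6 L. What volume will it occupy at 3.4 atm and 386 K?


P1V1/T1 = P2V2/T2
V2 = P1V1T2/(T1P2)
= 2.6×6.6×386/(253×3.4)
= 7.7 L

7.7 L


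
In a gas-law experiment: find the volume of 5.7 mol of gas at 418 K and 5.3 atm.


PV = nRT  (R = 0.08206 L·atm/(mol·K))
V = nRT/P = 5.7×0.08206×418/5.3
= 36.89 L

36.89 L


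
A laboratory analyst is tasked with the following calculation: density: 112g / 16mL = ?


ρ = mass/volume
= 112/16
= 7.0 g/mL

7.0 g/mL


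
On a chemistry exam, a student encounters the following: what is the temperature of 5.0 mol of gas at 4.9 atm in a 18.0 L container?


PV = nRT  (R = 0.08206 L·atm/(mol·K))
T = PV/(nR) = 4.9×18.0/(5.0×0.08206)
= 88.20/0.410300
= 214.96 K

214.96 K


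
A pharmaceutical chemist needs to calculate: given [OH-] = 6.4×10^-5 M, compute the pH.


pOH = -log10([OH-]) = -log10(6.4×10^-5)
= 5 - log10(6.4) = 4.19
pH = 14 - pOH = 14 - 4.19 = 9.81

9.81


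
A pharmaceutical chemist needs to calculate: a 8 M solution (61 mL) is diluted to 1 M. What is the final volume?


C1V1 = C2V2
8 × 61 = 1 × V2
V2 = 488/1 = 488.0 mL

488.0 mL


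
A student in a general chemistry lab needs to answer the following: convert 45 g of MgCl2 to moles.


M(MgCl2) = 95.21 g/mol
n = mass/M = 45/95.21 = 0.4726 mol

0.4726 mol


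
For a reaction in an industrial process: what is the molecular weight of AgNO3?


M(AgNO3) = 1×107.87 + 1×14.01 + 3×16.0
= 107.87 + 14.01 + 48.0
= 169.88 g/mol

169.88 g/mol


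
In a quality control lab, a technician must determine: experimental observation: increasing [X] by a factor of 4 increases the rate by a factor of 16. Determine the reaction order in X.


rate ∝ [X]^n
4^n = 16 → n = 2
Order in X: 2

2


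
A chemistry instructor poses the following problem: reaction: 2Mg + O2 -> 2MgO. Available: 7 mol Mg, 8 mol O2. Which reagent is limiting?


Mole ratio available / coefficient:
  Mg: 7/2 = 3.500
  O2: 8/1 = 8.000
Smaller ratio is limiting.

Mg


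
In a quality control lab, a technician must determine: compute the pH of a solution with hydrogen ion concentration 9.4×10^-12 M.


pH = -log10([H+]) = -log10(9.4×10^-12)
= 12 - log10(9.4)
= 12 - 0.97
= 11.03

11.03


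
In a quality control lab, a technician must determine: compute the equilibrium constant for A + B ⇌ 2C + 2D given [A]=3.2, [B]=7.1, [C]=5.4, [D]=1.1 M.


Kc = [C]^2[D]^2/([A][B])
= (5.4^2 × 1.1^2)/(3.2^1 × 7.1^1)
= 35.2836/22.72
= 1.553

1.553


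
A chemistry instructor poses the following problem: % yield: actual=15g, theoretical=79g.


% yield = actual/theoretical × 100
= 15/79 × 100
= 18.99%

18.99%


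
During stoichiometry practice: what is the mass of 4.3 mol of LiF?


M(LiF) = 25.94 g/mol
mass = n × M = 4.3 × 25.94 = 111.54 g

111.54 g


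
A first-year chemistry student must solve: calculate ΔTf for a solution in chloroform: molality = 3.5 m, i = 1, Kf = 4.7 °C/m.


ΔTf = Kf × m × i
= 4.7 × 3.5 × 1
= 16.45 °C

16.45 °C


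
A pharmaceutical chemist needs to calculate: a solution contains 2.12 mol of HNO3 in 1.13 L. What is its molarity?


M = n/V = 2.12/1.13 = 1.876 mol/L

1.876 M


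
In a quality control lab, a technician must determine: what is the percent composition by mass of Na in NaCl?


M(NaCl) = 1×22.99 + 1×35.45 = 58.44 g/mol
Mass of Na = 1 × 22.99 = 22.99 g/mol
% Na = 22.99/58.44 × 100 = 39.34%

39.34%


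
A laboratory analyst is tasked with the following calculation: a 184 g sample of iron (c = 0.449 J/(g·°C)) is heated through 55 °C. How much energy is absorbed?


q = mcΔT = 184 × 0.449 × 55
= 4543.88 J

4543.88 J


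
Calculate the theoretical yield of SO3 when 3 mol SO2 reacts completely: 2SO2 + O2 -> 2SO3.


Mole ratio SO3:SO2 = 2:2
n(SO3) = 3 × 2/2 = 3.000 mol
mass = 3.000 × 80.07 = 240.21 g

240.21 g


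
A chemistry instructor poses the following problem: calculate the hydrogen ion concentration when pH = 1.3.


[H+] = 10^(-pH) = 10^(-1.3)
= 5.01×10^-2 M

5.01×10^-2 M


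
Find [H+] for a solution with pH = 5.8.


[H+] = 10^(-pH) = 10^(-5.8)
= 1.58×10^-6 M

1.58×10^-6 M


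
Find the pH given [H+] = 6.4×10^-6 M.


pH = -log10([H+]) = -log10(6.4×10^-6)
= 6 - log10(6.4)
= 6 - 0.81
= 5.19

5.19


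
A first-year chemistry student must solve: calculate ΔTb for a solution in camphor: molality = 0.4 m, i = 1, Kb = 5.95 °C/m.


ΔTb = Kb × m × i
= 5.95 × 0.4 × 1
= 2.38 °C

2.38 °C


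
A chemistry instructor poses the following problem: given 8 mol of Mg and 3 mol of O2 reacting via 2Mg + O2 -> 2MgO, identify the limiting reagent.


Mole ratio available / coefficient:
  Mg: 8/2 = 4.000
  O2: 3/1 = 3.000
Smaller ratio is limiting.

O2


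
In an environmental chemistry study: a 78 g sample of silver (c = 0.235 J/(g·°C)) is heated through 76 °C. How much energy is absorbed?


q = mcΔT = 78 × 0.235 × 76
= 1393.08 J

1393.08 J


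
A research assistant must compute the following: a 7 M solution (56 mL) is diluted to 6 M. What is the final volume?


C1V1 = C2V2
7 × 56 = 6 × V2
V2 = 392/6 = 65.33 mL

65.33 mL


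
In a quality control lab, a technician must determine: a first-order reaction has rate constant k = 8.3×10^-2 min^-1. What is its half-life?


t½ = ln2/k = 0.693147/(8.3×10^-2 min^-1)
= 8.351 min

8.351 min


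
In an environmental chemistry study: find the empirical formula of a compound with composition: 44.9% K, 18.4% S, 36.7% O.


Assume 100 g sample. Moles of each element:
  K: 44.9/39.1 = 1.148 mol
  S: 18.4/32.07 = 0.574 mol
  O: 36.7/16.0 = 2.294 mol
Divide by smallest (0.574):
  K: 1.148/0.574 = 2.0
  S: 0.574/0.574 = 1.0
  O: 2.294/0.574 = 4.0
Empirical formula: K2SO4

K2SO4


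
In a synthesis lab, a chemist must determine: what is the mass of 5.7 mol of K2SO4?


M(K2SO4) = 174.27 g/mol
mass = n × M = 5.7 × 174.27 = 993.34 g

993.34 g


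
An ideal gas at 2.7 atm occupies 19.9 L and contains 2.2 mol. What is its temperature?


PV = nRT  (R = 0.08206 L·atm/(mol·K))
T = PV/(nR) = 2.7×19.9/(2.2×0.08206)
= 53.73/0.180532
= 297.62 K

297.62 K


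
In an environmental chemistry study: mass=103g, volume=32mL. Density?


ρ = mass/volume
= 103/32
= 3.219 g/mL

3.219 g/mL


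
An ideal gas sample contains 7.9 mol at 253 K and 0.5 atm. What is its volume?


PV = nRT  (R = 0.08206 L·atm/(mol·K))
V = nRT/P = 7.9×0.08206×253/0.5
= 328.027 L

328.027 L


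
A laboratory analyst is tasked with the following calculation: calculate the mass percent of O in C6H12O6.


M(C6H12O6) = 6×12.01 + 12×1.008 + 6×16.0 = 180.156 g/mol
Mass of O = 6 × 16.0 = 96.00 g/mol
% O = 96.00/180.156 × 100 = 53.29%

53.29%


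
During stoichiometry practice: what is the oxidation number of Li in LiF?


Group 1 metal: +1
Oxidation number: +1

+1


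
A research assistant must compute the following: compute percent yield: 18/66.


% yield = actual/theoretical × 100
= 18/66 × 100
= 27.27%

27.27%


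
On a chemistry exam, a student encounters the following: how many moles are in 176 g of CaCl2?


M(CaCl2) = 110.98 g/mol
n = mass/M = 176/110.98 = 1.5859 mol

1.5859 mol


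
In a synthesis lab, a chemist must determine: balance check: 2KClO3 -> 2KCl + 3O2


Equation: 2KClO3 -> 2KCl + 3O2
Check atoms: Cl: 2=2, K: 2=2, O: 6=6
Balanced

Yes, balanced


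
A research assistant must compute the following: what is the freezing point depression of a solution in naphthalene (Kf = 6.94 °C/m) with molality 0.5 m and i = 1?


ΔTf = Kf × m × i
= 6.94 × 0.5 × 1
= 3.47 °C

3.47 °C


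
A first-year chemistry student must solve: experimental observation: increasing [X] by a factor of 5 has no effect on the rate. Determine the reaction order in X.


rate ∝ [X]^n
rate ∝ [X]^0
Order in X: 0

0


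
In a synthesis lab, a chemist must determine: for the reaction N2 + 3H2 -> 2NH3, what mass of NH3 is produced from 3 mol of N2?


Mole ratio NH3:N2 = 2:1
n(NH3) = 3 × 2/1 = 6.000 mol
mass = 6.000 × 17.03 = 102.18 g

102.18 g


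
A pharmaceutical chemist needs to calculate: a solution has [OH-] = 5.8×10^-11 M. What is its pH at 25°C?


pOH = -log10([OH-]) = -log10(5.8×10^-11)
= 11 - log10(5.8) = 10.24
pH = 14 - pOH = 14 - 10.24 = 3.76

3.76


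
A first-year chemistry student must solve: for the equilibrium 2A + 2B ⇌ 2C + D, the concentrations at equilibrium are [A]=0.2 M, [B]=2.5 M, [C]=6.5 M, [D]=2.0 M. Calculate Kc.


Kc = [C]^2[D]/([A]^2[B]^2)
= (6.5^2 × 2.0^1)/(0.2^2 × 2.5^2)
= 84.5/0.25
= 338.0

338.0


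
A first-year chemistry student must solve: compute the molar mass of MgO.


M(MgO) = 1×24.31 + 1×16.0
= 24.31 + 16.0
= 40.31 g/mol

40.31 g/mol


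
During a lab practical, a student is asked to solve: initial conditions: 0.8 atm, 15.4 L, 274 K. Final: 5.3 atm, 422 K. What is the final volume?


P1V1/T1 = P2V2/T2
V2 = P1V1T2/(T1P2)
= 0.8×15.4×422/(274×5.3)
= 3.58 L

3.58 L


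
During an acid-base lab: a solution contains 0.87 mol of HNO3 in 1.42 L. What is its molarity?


M = n/V = 0.87/1.42 = 0.613 mol/L

0.613 M


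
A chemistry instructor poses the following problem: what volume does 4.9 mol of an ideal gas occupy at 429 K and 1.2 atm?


PV = nRT  (R = 0.08206 L·atm/(mol·K))
V = nRT/P = 4.9×0.08206×429/1.2
= 143.749 L

143.749 L


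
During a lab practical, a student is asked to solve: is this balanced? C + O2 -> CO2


Equation: C + O2 -> CO2
Check atoms: C: 1=1, O: 2=2
Balanced

Yes, balanced


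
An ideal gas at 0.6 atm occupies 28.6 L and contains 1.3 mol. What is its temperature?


PV = nRT  (R = 0.08206 L·atm/(mol·K))
T = PV/(nR) = 0.6×28.6/(1.3×0.08206)
= 17.16/0.106678
= 160.86 K

160.86 K


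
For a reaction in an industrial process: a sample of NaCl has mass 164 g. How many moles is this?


M(NaCl) = 58.44 g/mol
n = mass/M = 164/58.44 = 2.8063 mol

2.8063 mol


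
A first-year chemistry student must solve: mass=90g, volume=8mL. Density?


ρ = mass/volume
= 90/8
= 11.25 g/mL

11.25 g/mL


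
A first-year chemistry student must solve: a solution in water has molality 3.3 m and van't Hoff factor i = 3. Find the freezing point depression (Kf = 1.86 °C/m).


ΔTf = Kf × m × i
= 1.86 × 3.3 × 3
= 18.414 °C

18.414 °C


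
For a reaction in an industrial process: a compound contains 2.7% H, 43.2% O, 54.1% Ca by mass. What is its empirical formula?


Assume 100 g sample. Moles of each element:
  H: 2.7/1.008 = 2.679 mol
  O: 43.2/16.0 = 2.7 mol
  Ca: 54.1/40.08 = 1.35 mol
Divide by smallest (1.35):
  H: 2.679/1.35 = 1.98
  O: 2.7/1.35 = 2.0
  Ca: 1.35/1.35 = 1.0
Empirical formula: CaO2H2

CaO2H2


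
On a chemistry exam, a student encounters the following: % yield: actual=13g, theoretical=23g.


% yield = actual/theoretical × 100
= 13/23 × 100
= 56.52%

56.52%


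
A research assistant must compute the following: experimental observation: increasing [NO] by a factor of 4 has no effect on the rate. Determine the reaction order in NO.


rate ∝ [NO]^n
rate ∝ [NO]^0
Order in NO: 0

0


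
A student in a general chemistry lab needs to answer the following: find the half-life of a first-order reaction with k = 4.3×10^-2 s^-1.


t½ = ln2/k = 0.693147/(4.3×10^-2 s^-1)
= 16.12 s

16.12 s


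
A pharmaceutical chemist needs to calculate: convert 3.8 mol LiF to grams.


M(LiF) = 25.94 g/mol
mass = n × M = 3.8 × 25.94 = 98.57 g

98.57 g


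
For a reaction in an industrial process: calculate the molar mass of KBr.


M(KBr) = 1×39.1 + 1×79.9
= 39.1 + 79.9
= 119.0 g/mol

119.0 g/mol


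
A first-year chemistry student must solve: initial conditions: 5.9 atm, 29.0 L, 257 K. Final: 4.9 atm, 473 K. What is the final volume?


P1V1/T1 = P2V2/T2
V2 = P1V1T2/(T1P2)
= 5.9×29.0×473/(257×4.9)
= 64.266 L

64.266 L


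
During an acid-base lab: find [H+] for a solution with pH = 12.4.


[H+] = 10^(-pH) = 10^(-12.4)
= 3.98×10^-13 M

3.98×10^-13 M


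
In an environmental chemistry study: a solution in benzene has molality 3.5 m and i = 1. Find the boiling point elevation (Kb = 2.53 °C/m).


ΔTb = Kb × m × i
= 2.53 × 3.5 × 1
= 8.855 °C

8.855 °C


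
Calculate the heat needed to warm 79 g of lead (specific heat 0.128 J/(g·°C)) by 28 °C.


q = mcΔT = 79 × 0.128 × 28
= 283.14 J

283.14 J


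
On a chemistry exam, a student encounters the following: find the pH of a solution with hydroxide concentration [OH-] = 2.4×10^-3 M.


pOH = -log10([OH-]) = -log10(2.4×10^-3)
= 3 - log10(2.4) = 2.62
pH = 14 - pOH = 14 - 2.62 = 11.38

11.38


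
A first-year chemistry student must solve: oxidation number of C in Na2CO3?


2(+1) + x + 3(-2) = 0, so x = +4
Oxidation number: +4

+4


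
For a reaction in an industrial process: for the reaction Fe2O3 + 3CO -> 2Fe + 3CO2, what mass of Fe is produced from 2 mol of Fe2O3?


Mole ratio Fe:Fe2O3 = 2:1
n(Fe) = 2 × 2/1 = 4.000 mol
mass = 4.000 × 55.85 = 223.4 g

223.4 g


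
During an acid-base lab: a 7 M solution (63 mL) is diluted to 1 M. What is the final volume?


C1V1 = C2V2
7 × 63 = 1 × V2
V2 = 441/1 = 441.0 mL

441.0 mL


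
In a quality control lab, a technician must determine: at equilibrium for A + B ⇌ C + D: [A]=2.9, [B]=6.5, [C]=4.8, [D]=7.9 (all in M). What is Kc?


Kc = [C][D]/([A][B])
= (4.8^1 × 7.9^1)/(2.9^1 × 6.5^1)
= 37.92/18.85
= 2.012

2.012


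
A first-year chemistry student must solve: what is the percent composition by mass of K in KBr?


M(KBr) = 1×39.1 + 1×79.9 = 119.00 g/mol
Mass of K = 1 × 39.1 = 39.10 g/mol
% K = 39.10/119.00 × 100 = 32.86%

32.86%


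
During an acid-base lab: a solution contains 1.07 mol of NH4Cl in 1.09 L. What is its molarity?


M = n/V = 1.07/1.09 = 0.982 mol/L

0.982 M


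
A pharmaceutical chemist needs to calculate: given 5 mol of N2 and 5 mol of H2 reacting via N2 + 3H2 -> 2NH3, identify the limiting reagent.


Mole ratio available / coefficient:
  N2: 5/1 = 5.000
  H2: 5/3 = 1.667
Smaller ratio is limiting.

H2


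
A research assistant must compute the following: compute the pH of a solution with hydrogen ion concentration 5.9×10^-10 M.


pH = -log10([H+]) = -log10(5.9×10^-10)
= 10 - log10(5.9)
= 10 - 0.77
= 9.23

9.23


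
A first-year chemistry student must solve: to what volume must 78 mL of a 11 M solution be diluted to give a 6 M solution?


C1V1 = C2V2
11 × 78 = 6 × V2
V2 = 858/6 = 143.0 mL

143.0 mL


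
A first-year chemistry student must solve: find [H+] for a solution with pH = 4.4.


[H+] = 10^(-pH) = 10^(-4.4)
= 3.98×10^-5 M

3.98×10^-5 M


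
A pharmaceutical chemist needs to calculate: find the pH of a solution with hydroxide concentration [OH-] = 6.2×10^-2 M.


pOH = -log10([OH-]) = -log10(6.2×10^-2)
= 2 - log10(6.2) = 1.21
pH = 14 - pOH = 14 - 1.21 = 12.79

12.79


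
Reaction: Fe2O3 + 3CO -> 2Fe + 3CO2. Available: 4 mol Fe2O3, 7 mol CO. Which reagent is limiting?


Mole ratio available / coefficient:
  Fe2O3: 4/1 = 4.000
  CO: 7/3 = 2.333
Smaller ratio is limiting.

CO


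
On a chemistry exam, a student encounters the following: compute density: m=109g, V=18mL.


ρ = mass/volume
= 109/18
= 6.056 g/mL

6.056 g/mL


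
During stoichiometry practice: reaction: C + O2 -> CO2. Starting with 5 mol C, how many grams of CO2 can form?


Mole ratio CO2:C = 1:1
n(CO2) = 5 × 1/1 = 5.000 mol
mass = 5.000 × 44.01 = 220.05 g

220.05 g


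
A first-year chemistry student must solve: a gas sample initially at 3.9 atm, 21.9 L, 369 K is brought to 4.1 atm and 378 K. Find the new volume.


P1V1/T1 = P2V2/T2
V2 = P1V1T2/(T1P2)
= 3.9×21.9×378/(369×4.1)
= 21.34 L

21.34 L


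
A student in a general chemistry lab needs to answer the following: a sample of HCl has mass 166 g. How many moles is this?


M(HCl) = 36.46 g/mol
n = mass/M = 166/36.46 = 4.5529 mol

4.5529 mol


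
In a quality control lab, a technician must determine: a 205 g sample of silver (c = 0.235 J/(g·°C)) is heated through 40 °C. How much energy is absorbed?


q = mcΔT = 205 × 0.235 × 40
= 1927.00 J

1927.00 J


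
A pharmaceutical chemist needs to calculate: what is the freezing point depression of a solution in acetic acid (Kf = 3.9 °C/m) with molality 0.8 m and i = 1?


ΔTf = Kf × m × i
= 3.9 × 0.8 × 1
= 3.12 °C

3.12 °C


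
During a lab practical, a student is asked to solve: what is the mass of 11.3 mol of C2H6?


M(C2H6) = 30.07 g/mol
mass = n × M = 11.3 × 30.07 = 339.79 g

339.79 g


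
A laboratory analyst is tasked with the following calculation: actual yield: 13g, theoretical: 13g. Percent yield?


% yield = actual/theoretical × 100
= 13/13 × 100
= 100.0%

100.0%


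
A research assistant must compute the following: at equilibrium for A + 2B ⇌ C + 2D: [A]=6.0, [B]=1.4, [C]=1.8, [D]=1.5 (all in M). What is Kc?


Kc = [C][D]^2/([A][B]^2)
= (1.8^1 × 1.5^2)/(6.0^1 × 1.4^2)
= 4.05/11.76
= 0.3444

0.3444


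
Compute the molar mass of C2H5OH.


M(C2H5OH) = 2×12.01 + 6×1.008 + 1×16.0
= 24.02 + 6.05 + 16.0
= 46.07 g/mol

46.07 g/mol


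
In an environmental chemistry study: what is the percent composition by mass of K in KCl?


M(KCl) = 1×39.1 + 1×35.45 = 74.55 g/mol
Mass of K = 1 × 39.1 = 39.10 g/mol
% K = 39.10/74.55 × 100 = 52.45%

52.45%


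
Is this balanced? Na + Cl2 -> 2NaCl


Equation: Na + Cl2 -> 2NaCl
Check atoms: Cl: 2=2, Na: 1≠2
Not balanced

No, not balanced


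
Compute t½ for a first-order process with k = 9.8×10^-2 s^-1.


t½ = ln2/k = 0.693147/(9.8×10^-2 s^-1)
= 7.073 s

7.073 s


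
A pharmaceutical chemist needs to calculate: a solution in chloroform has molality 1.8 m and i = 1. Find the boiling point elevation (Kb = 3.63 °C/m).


ΔTb = Kb × m × i
= 3.63 × 1.8 × 1
= 6.534 °C

6.534 °C


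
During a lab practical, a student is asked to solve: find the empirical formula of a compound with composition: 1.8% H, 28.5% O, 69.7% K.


Assume 100 g sample. Moles of each element:
  H: 1.8/1.008 = 1.786 mol
  O: 28.5/16.0 = 1.781 mol
  K: 69.7/39.1 = 1.783 mol
Divide by smallest (1.781):
  H: 1.786/1.781 = 1.0
  O: 1.781/1.781 = 1.0
  K: 1.783/1.781 = 1.0
Empirical formula: KOH

KOH


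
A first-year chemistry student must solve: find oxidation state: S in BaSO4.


(+2) + x + 4(-2) = 0, so x = +6
Oxidation number: +6

+6


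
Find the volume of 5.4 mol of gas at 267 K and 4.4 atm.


PV = nRT  (R = 0.08206 L·atm/(mol·K))
V = nRT/P = 5.4×0.08206×267/4.4
= 26.89 L

26.89 L


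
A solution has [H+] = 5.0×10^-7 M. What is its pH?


pH = -log10([H+]) = -log10(5.0×10^-7)
= 7 - log10(5.0)
= 7 - 0.7
= 6.3

6.3


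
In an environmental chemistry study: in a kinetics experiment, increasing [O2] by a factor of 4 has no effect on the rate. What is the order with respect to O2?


rate ∝ [O2]^n
rate ∝ [O2]^0
Order in O2: 0

0


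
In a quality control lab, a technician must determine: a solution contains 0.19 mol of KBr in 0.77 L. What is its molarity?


M = n/V = 0.19/0.77 = 0.247 mol/L

0.247 M


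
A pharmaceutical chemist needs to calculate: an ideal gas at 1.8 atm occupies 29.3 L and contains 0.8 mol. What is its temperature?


PV = nRT  (R = 0.08206 L·atm/(mol·K))
T = PV/(nR) = 1.8×29.3/(0.8×0.08206)
= 52.74/0.065648
= 803.38 K

803.38 K


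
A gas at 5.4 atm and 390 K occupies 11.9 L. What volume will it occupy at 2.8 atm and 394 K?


P1V1/T1 = P2V2/T2
V2 = P1V1T2/(T1P2)
= 5.4×11.9×394/(390×2.8)
= 23.185 L

23.185 L


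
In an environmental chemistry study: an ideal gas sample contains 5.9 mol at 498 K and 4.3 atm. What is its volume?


PV = nRT  (R = 0.08206 L·atm/(mol·K))
V = nRT/P = 5.9×0.08206×498/4.3
= 56.072 L

56.072 L


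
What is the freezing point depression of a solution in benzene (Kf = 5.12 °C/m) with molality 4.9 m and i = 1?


ΔTf = Kf × m × i
= 5.12 × 4.9 × 1
= 25.088 °C

25.088 °C


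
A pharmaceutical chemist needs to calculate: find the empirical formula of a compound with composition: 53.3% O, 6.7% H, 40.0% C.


Assume 100 g sample. Moles of each element:
  O: 53.3/16.0 = 3.331 mol
  H: 6.7/1.008 = 6.647 mol
  C: 40.0/12.01 = 3.331 mol
Divide by smallest (3.331):
  O: 3.331/3.331 = 1.0
  H: 6.647/3.331 = 2.0
  C: 3.331/3.331 = 1.0
Empirical formula: CH2O

CH2O


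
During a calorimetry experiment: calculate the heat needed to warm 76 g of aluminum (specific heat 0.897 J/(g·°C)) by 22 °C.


q = mcΔT = 76 × 0.897 × 22
= 1499.78 J

1499.78 J


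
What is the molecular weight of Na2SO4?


M(Na2SO4) = 2×22.99 + 1×32.07 + 4×16.0
= 45.98 + 32.07 + 64.0
= 142.05 g/mol

142.05 g/mol


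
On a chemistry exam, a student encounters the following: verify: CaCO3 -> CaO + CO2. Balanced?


Equation: CaCO3 -> CaO + CO2
Check atoms: C: 1=1, Ca: 1=1, O: 3=3
Balanced

Yes, balanced


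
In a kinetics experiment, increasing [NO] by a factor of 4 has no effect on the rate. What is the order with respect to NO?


rate ∝ [NO]^n
rate ∝ [NO]^0
Order in NO: 0

0


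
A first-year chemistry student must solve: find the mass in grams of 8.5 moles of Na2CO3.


M(Na2CO3) = 105.99 g/mol
mass = n × M = 8.5 × 105.99 = 900.92 g

900.92 g


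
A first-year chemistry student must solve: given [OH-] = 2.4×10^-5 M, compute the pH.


pOH = -log10([OH-]) = -log10(2.4×10^-5)
= 5 - log10(2.4) = 4.62
pH = 14 - pOH = 14 - 4.62 = 9.38

9.38


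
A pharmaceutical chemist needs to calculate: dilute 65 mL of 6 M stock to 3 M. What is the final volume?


C1V1 = C2V2
6 × 65 = 3 × V2
V2 = 390/3 = 130.0 mL

130.0 mL


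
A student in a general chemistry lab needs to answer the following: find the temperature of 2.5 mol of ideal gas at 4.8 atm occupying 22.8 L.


PV = nRT  (R = 0.08206 L·atm/(mol·K))
T = PV/(nR) = 4.8×22.8/(2.5×0.08206)
= 109.44/0.205150
= 533.46 K

533.46 K


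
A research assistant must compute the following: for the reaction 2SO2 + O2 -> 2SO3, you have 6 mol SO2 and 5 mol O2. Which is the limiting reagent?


Mole ratio available / coefficient:
  SO2: 6/2 = 3.000
  O2: 5/1 = 5.000
Smaller ratio is limiting.

SO2


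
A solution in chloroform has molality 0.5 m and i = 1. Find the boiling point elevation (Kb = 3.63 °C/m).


ΔTb = Kb × m × i
= 3.63 × 0.5 × 1
= 1.815 °C

1.815 °C


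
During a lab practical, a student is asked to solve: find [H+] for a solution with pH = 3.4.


[H+] = 10^(-pH) = 10^(-3.4)
= 3.98×10^-4 M

3.98×10^-4 M


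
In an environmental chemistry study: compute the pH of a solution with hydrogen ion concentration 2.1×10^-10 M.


pH = -log10([H+]) = -log10(2.1×10^-10)
= 10 - log10(2.1)
= 10 - 0.32
= 9.68

9.68


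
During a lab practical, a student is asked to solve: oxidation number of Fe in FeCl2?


x + 2(-1) = 0, so x = +2
Oxidation number: +2

+2


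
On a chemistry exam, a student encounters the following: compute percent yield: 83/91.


% yield = actual/theoretical × 100
= 83/91 × 100
= 91.21%

91.21%


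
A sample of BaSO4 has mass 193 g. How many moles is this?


M(BaSO4) = 233.4 g/mol
n = mass/M = 193/233.4 = 0.8269 mol

0.8269 mol


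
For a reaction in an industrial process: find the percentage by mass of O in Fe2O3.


M(Fe2O3) = 2×55.85 + 3×16.0 = 159.70 g/mol
Mass of O = 3 × 16.0 = 48.00 g/mol
% O = 48.00/159.70 × 100 = 30.06%

30.06%


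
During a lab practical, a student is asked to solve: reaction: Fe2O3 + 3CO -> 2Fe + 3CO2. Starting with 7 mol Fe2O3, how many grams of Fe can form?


Mole ratio Fe:Fe2O3 = 2:1
n(Fe) = 7 × 2/1 = 14.000 mol
mass = 14.000 × 55.85 = 781.9 g

781.9 g


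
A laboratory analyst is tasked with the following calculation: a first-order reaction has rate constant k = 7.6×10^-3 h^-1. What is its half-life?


t½ = ln2/k = 0.693147/(7.6×10^-3 h^-1)
= 91.20 h

91.20 h


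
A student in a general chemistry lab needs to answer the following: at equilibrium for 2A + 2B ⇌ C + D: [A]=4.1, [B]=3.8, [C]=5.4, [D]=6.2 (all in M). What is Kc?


Kc = [C][D]/([A]^2[B]^2)
= (5.4^1 × 6.2^1)/(4.1^2 × 3.8^2)
= 33.48/242.7364
= 0.1379

0.1379


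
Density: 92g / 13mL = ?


ρ = mass/volume
= 92/13
= 7.077 g/mL

7.077 g/mL


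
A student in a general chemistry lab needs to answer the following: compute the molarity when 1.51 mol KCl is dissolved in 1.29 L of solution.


M = n/V = 1.51/1.29 = 1.171 mol/L

1.171 M


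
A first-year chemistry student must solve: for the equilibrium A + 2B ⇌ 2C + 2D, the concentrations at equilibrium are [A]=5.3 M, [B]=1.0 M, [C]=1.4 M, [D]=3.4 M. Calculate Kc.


Kc = [C]^2[D]^2/([A][B]^2)
= (1.4^2 × 3.4^2)/(5.3^1 × 1.0^2)
= 22.6576/5.3
= 4.275

4.275


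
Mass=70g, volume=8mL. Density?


ρ = mass/volume
= 70/8
= 8.75 g/mL

8.75 g/mL


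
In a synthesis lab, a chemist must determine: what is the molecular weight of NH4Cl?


M(NH4Cl) = 1×14.01 + 4×1.008 + 1×35.45
= 14.01 + 4.03 + 35.45
= 53.49 g/mol

53.49 g/mol


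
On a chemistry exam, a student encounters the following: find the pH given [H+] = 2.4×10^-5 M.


pH = -log10([H+]) = -log10(2.4×10^-5)
= 5 - log10(2.4)
= 5 - 0.38
= 4.62

4.62


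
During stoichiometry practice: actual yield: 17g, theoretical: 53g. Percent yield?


% yield = actual/theoretical × 100
= 17/53 × 100
= 32.08%

32.08%


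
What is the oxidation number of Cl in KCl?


halide: -1
Oxidation number: -1

-1


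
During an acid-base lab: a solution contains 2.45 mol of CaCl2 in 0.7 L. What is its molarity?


M = n/V = 2.45/0.7 = 3.500 mol/L

3.500 M


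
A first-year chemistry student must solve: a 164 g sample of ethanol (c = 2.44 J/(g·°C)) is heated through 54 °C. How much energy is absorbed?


q = mcΔT = 164 × 2.44 × 54
= 21608.64 J

21608.64 J


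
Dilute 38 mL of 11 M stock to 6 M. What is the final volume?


C1V1 = C2V2
11 × 38 = 6 × V2
V2 = 418/6 = 69.67 mL

69.67 mL


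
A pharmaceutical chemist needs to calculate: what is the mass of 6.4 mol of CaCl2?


M(CaCl2) = 110.98 g/mol
mass = n × M = 6.4 × 110.98 = 710.27 g

710.27 g


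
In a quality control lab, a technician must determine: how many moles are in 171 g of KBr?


M(KBr) = 119.0 g/mol
n = mass/M = 171/119.0 = 1.437 mol

1.437 mol


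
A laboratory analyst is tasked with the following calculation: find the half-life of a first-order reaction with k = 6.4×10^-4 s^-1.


t½ = ln2/k = 0.693147/(6.4×10^-4 s^-1)
= 1083 s

1083 s


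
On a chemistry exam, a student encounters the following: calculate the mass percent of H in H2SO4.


M(H2SO4) = 2×1.008 + 1×32.07 + 4×16.0 = 98.086 g/mol
Mass of H = 2 × 1.008 = 2.016 g/mol
% H = 2.016/98.086 × 100 = 2.06%

2.06%


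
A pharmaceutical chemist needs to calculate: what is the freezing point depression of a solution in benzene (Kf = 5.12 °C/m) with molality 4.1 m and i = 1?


ΔTf = Kf × m × i
= 5.12 × 4.1 × 1
= 20.992 °C

20.992 °C


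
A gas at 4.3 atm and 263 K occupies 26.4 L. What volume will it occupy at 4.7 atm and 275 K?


P1V1/T1 = P2V2/T2
V2 = P1V1T2/(T1P2)
= 4.3×26.4×275/(263×4.7)
= 25.255 L

25.255 L


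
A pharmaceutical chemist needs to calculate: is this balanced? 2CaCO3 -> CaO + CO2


Equation: 2CaCO3 -> CaO + CO2
Check atoms: C: 2≠1, Ca: 2≠1, O: 6≠3
Not balanced

No, not balanced


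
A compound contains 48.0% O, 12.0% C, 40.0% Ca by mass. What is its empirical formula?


Assume 100 g sample. Moles of each element:
  O: 48.0/16.0 = 3.0 mol
  C: 12.0/12.01 = 0.999 mol
  Ca: 40.0/40.08 = 0.998 mol
Divide by smallest (0.998):
  O: 3.0/0.998 = 3.01
  C: 0.999/0.998 = 1.0
  Ca: 0.998/0.998 = 1.0
Empirical formula: CaCO3

CaCO3


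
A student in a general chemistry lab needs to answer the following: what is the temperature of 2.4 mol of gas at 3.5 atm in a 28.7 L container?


PV = nRT  (R = 0.08206 L·atm/(mol·K))
T = PV/(nR) = 3.5×28.7/(2.4×0.08206)
= 100.45/0.196944
= 510.04 K

510.04 K


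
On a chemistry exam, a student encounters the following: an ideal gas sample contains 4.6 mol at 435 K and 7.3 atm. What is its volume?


PV = nRT  (R = 0.08206 L·atm/(mol·K))
V = nRT/P = 4.6×0.08206×435/7.3
= 22.493 L

22.493 L


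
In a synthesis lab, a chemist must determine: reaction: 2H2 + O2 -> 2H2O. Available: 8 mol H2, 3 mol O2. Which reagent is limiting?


Mole ratio available / coefficient:
  H2: 8/2 = 4.000
  O2: 3/1 = 3.000
Smaller ratio is limiting.

O2


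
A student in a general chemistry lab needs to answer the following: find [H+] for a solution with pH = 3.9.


[H+] = 10^(-pH) = 10^(-3.9)
= 1.26×10^-4 M

1.26×10^-4 M


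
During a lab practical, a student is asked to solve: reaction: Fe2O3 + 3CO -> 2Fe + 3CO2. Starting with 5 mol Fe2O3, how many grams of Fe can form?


Mole ratio Fe:Fe2O3 = 2:1
n(Fe) = 5 × 2/1 = 10.000 mol
mass = 10.000 × 55.85 = 558.5 g

558.5 g


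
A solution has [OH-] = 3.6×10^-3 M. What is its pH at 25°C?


pOH = -log10([OH-]) = -log10(3.6×10^-3)
= 3 - log10(3.6) = 2.44
pH = 14 - pOH = 14 - 2.44 = 11.56

11.56


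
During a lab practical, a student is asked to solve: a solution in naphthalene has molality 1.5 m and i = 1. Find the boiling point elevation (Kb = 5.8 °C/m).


ΔTb = Kb × m × i
= 5.8 × 1.5 × 1
= 8.7 °C

8.7 °C


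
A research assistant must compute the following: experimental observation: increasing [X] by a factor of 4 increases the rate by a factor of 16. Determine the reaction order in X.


rate ∝ [X]^n
4^n = 16 → n = 2
Order in X: 2

2


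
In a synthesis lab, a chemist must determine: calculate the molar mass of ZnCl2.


M(ZnCl2) = 1×65.38 + 2×35.45
= 65.38 + 70.9
= 136.28 g/mol

136.28 g/mol


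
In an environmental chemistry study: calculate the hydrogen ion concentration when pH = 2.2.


[H+] = 10^(-pH) = 10^(-2.2)
= 6.31×10^-3 M

6.31×10^-3 M


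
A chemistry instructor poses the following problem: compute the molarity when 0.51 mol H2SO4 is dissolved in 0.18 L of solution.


M = n/V = 0.51/0.18 = 2.833 mol/L

2.833 M


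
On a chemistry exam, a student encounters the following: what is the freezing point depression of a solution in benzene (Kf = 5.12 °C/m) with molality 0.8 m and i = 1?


ΔTf = Kf × m × i
= 5.12 × 0.8 × 1
= 4.096 °C

4.096 °C


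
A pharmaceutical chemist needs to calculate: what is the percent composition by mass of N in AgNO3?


M(AgNO3) = 1×107.87 + 1×14.01 + 3×16.0 = 169.88 g/mol
Mass of N = 1 × 14.01 = 14.01 g/mol
% N = 14.01/169.88 × 100 = 8.25%

8.25%


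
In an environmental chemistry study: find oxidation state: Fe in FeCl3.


x + 3(-1) = 0, so x = +3
Oxidation number: +3

+3


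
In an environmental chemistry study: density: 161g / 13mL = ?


ρ = mass/volume
= 161/13
= 12.385 g/mL

12.385 g/mL


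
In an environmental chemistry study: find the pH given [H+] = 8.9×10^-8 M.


pH = -log10([H+]) = -log10(8.9×10^-8)
= 8 - log10(8.9)
= 8 - 0.95
= 7.05

7.05


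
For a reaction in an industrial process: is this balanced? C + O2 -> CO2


Equation: C + O2 -> CO2
Check atoms: C: 1=1, O: 2=2
Balanced

Yes, balanced


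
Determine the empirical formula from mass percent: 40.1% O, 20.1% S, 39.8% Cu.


Assume 100 g sample. Moles of each element:
  O: 40.1/16.0 = 2.506 mol
  S: 20.1/32.07 = 0.627 mol
  Cu: 39.8/63.55 = 0.626 mol
Divide by smallest (0.626):
  O: 2.506/0.626 = 4.0
  S: 0.627/0.626 = 1.0
  Cu: 0.626/0.626 = 1.0
Empirical formula: CuSO4

CuSO4


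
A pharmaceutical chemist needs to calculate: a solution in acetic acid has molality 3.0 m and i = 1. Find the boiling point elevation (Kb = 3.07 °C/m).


ΔTb = Kb × m × i
= 3.07 × 3.0 × 1
= 9.21 °C

9.21 °C
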